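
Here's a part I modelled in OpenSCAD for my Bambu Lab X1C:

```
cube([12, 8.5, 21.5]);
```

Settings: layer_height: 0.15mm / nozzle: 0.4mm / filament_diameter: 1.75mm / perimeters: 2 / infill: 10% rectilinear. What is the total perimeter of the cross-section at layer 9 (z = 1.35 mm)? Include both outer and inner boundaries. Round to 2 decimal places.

At z = 1.35 mm: the cube is present — its section is the full 12×8.5 rectangle (perimeter 41.00 mm). Overall, the cross-section is a single solid region. Total boundary length (outer) = 41.00 mm.

41.00 mm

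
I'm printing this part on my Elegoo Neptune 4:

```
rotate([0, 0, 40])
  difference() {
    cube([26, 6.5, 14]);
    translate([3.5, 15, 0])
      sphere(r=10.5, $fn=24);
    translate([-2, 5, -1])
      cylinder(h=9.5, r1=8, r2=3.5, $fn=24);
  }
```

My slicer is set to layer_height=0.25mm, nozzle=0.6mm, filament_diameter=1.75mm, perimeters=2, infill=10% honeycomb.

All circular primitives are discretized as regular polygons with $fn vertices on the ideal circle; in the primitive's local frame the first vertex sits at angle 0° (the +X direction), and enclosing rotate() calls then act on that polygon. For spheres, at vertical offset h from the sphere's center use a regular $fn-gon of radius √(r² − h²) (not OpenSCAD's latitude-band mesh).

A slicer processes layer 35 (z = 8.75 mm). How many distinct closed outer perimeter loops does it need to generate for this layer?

At z = 8.75 mm: the 26×6.5 cube contributes its full rectangle; the r=10.5 sphere at (3.5, 15) contributes a regular 24-gon of circumradius √(10.5²−8.75²) = 5.804; the cone at (-2, 5) is not intersected at this z (z outside [-1, 8.5]); Taking the first minus the rest: starting from the 26×6.5 cube, the r=10.5 sphere at (3.5, 15) misses the remaining region (no effect) — 1 connected region; (rotated 40° about Z; rotation is an isometry so areas/perimeters/island counts are preserved). The result has 1 disconnected region.

1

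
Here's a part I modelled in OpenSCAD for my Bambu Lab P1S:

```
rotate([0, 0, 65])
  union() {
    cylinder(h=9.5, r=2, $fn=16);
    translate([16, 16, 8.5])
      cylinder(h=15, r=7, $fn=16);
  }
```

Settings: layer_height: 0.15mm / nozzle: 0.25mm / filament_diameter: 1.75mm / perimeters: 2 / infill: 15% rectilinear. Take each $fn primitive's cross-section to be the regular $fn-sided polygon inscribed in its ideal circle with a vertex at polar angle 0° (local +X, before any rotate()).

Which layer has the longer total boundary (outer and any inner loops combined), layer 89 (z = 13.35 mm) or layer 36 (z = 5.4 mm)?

Layer 89 (z = 13.35): the cylinder does not reach this height (z outside [0, 9.5]); the r=7 cylinder at (16, 16) contributes a regular 16-gon of circumradius 7 (perimeter = 2·16·7.000·sin(180°/16) = 43.70 mm); Combining (union): only the r=7 cylinder at (16, 16) is present, so the union is just that shape — boundary = 43.70 mm; (whole slice rotated 65° about Z — lengths, areas and connectivity unchanged). So its perimeter = 43.70 mm. Layer 36 (z = 5.4): the r=2 cylinder contributes a regular 16-gon of circumradius 2 (perimeter = 2·16·2.000·sin(180°/16) = 12.49 mm); the cylinder at (16, 16) is absent (z outside [8.5, 23.5]); Taking the union: only the r=2 cylinder is present, so the union is just that shape — boundary = 12.49 mm; (rotated 65° about Z; rotation is an isometry so areas/perimeters/island counts are preserved). So its perimeter = 12.49 mm. Layer 89 is larger (43.70 vs 12.49 mm).

layer 89 (z = 13.35 mm)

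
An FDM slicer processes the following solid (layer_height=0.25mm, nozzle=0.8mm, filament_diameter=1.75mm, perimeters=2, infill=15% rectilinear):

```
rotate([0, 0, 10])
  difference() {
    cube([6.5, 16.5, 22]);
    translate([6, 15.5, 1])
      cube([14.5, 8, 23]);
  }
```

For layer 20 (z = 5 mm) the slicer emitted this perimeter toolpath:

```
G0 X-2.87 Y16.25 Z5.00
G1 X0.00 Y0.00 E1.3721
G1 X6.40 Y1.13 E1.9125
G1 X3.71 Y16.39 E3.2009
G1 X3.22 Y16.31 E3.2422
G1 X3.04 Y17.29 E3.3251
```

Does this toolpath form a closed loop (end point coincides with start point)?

Start point (G0): (-2.87, 16.25). End point (last G1): the path does not return to the start — open.

no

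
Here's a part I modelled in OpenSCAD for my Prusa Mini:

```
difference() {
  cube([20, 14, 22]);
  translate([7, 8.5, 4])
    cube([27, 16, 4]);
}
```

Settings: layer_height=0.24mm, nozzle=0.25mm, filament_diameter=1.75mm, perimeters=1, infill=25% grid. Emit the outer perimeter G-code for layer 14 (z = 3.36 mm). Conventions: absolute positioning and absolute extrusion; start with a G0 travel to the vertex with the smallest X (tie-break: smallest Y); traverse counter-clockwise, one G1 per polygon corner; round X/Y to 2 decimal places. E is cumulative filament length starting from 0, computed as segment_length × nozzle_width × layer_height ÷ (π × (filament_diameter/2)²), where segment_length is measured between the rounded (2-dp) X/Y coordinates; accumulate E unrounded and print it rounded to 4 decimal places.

At z = 3.36 mm: the 20×14 cube contributes its full rectangle; the cube at (7, 8.5) does not reach this height (z outside [4, 8]); Subtracting the remaining from the first: none of the subtracted shapes is present at this height, so the 20×14 cube is unchanged — 1 connected region. The outline is a single polygon with 4 vertices. Extrusion per mm of travel: 0.25 × 0.24 / (π × 0.875²) = 0.024945. Accumulating E over each segment gives final E = 1.6963.

G0 X0.00 Y0.00 Z3.36
G1 X20.00 Y0.00 E0.4989
G1 X20.00 Y14.00 E0.8481
G1 X0.00 Y14.00 E1.3470
G1 X0.00 Y0.00 E1.6963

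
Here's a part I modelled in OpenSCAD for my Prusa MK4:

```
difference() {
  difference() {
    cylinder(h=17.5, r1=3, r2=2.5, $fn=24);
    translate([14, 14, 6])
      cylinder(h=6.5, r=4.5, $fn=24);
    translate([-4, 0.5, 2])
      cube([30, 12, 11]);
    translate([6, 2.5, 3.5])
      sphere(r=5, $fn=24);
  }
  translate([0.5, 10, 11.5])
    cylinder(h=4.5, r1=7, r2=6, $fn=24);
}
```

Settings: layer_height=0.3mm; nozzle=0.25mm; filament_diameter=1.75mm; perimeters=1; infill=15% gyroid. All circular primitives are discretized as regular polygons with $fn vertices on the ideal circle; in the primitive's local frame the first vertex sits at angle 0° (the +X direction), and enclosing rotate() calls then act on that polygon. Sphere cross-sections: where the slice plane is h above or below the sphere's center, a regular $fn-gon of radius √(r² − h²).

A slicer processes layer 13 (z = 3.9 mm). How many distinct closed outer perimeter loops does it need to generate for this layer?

1

At z = 3.9 mm: the cone: at t=0.223 of its height the radius interpolates to r₁+(r₂−r₁)t = 2.889, giving a regular 24-gon of that circumradius; the cylinder at (14, 14) is absent (z outside [6, 12.5]); the cube at (-4, 0.5) is present — its section is the full 30×12 rectangle; the r=5 sphere at (6, 2.5) contributes a regular 24-gon of circumradius √(5²−0.4²) = 4.984; Taking the first minus the rest: starting from the cone, the 30×12 cube at (-4, 0.5) partially overlaps it — only the 10.10 mm² overlap (of its 360.00 mm²) is removed, clipping the outline; the r=5 sphere at (6, 2.5) partially overlaps it — only the 1.39 mm² overlap (of its 77.15 mm²) is removed, clipping the outline — 1 connected region; the cone at (0.5, 10) does not reach this height (z outside [11.5, 16]); Subtracting the remaining from the first: none of the subtracted shapes is present at this height, so the result so far is unchanged — 1 connected region. The result has 1 disconnected region.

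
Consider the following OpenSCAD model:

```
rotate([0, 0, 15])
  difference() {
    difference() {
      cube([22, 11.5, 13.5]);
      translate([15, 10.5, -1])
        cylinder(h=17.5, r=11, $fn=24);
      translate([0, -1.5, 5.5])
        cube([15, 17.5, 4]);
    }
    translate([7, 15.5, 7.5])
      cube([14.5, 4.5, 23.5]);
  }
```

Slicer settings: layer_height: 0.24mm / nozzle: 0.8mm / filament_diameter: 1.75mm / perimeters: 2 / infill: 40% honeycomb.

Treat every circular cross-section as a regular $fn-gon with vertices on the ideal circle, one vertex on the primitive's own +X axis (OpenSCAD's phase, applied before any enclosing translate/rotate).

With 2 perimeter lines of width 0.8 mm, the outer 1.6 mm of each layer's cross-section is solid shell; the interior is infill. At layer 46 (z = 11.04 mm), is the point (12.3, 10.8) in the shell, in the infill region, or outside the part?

At z = 11.04 mm: the 22×11.5 cube contributes its full rectangle; the cylinder at (15, 10.5): section is a regular 24-gon, circumradius r=11; the cube at (0, -1.5) does not reach this height (z outside [5.5, 9.5]); Taking the first minus the rest: starting from the 22×11.5 cube, the r=11 cylinder at (15, 10.5) partially overlaps it — only the 181.01 mm² overlap (of its 375.81 mm²) is removed, clipping the outline — 2 connected regions; the 14.5×4.5 cube at (7, 15.5) contributes its full rectangle; Subtracting the remaining from the first: starting from that combined region, the 14.5×4.5 cube at (7, 15.5) misses the remaining region (no effect) — 2 connected regions; (whole slice rotated 15° about Z — lengths, areas and connectivity unchanged). Overall, the cross-section has 2 separate islands. Undo the 15° rotation: the query point maps to (14.676, 7.249) in the un-rotated model frame. The nearest boundary edge runs (9.50, 0.97)→(11.85, 0.00); distance from the point to it = 7.78 mm. The point is not inside any of the regions above, so it lies outside the cross-section (7.78 mm from the nearest boundary).

outside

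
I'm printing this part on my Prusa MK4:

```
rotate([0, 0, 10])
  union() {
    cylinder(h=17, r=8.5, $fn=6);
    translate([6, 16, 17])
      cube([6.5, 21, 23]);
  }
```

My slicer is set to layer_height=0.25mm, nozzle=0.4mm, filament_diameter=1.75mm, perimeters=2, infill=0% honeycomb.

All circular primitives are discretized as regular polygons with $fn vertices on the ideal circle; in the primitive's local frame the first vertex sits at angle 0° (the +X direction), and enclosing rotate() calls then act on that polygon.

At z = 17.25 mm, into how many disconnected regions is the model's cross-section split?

At z = 17.25 mm: the cylinder is absent (z outside [0, 17]); the cube at (6, 16) is present — its section is the full 6.5×21 rectangle; Merging all regions: only the 6.5×21 cube at (6, 16) is present, so the union is just that shape — 1 connected region; (whole slice rotated 10° about Z — lengths, areas and connectivity unchanged). The result has 1 disconnected region.

1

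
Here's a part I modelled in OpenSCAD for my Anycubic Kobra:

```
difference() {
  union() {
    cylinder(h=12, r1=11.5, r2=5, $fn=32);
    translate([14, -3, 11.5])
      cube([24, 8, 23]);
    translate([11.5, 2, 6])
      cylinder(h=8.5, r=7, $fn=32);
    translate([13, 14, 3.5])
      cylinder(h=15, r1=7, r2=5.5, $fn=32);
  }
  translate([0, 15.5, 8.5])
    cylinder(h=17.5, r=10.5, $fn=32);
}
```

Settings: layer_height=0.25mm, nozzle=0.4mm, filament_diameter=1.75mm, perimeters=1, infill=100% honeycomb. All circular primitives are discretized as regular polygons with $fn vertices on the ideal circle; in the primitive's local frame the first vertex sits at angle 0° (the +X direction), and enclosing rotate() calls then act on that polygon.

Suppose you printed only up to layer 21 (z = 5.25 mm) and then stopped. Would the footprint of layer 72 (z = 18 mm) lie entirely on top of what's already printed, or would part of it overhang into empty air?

part overhangs

Compare the two slices. At z = 5.25: the cone (r1=11.5→r2=5) has section circumradius 8.656 here — a regular 32-gon (area = (32/2)·8.656²·sin(360°/32) = 233.89 mm²); the cube at (14, -3) is not intersected at this z (z outside [11.5, 34.5]); the cylinder at (11.5, 2) is absent (z outside [6, 14.5]); the cone at (13, 14) contributes a regular 32-gon of circumradius 6.825 (interpolated between r1=7 and r2=5.5 at t=0.117) (area = (32/2)·6.825²·sin(360°/32) = 145.40 mm²); Merging all regions: the 2 present regions are separate (no shared area or edge), so areas and boundary lengths simply add and each stays a separate island — area = 379.29 mm²; the cylinder at (0, 15.5) is not intersected at this z (z outside [8.5, 26]); After the difference (first − rest): none of the subtracted shapes is present at this height, so that combined region is unchanged — area = 379.29 mm². At z = 18: the cone does not reach this height (z outside [0, 12]); the 24×8 cube at (14, -3) contributes its full rectangle (area 192.00 mm²); the cylinder at (11.5, 2) is absent (z outside [6, 14.5]); the cone at (13, 14) contributes a regular 32-gon of circumradius 5.550 (interpolated between r1=7 and r2=5.5 at t=0.967) (area = (32/2)·5.550²·sin(360°/32) = 96.15 mm²); Combining (union): the 2 present regions are separate (no shared area or edge), so areas and boundary lengths simply add and each stays a separate island — area = 288.15 mm²; the r=10.5 cylinder at (0, 15.5) gives a regular 32-gon of circumradius 10.5 (constant along its height) (area = (32/2)·10.500²·sin(360°/32) = 344.14 mm²); Taking the first minus the rest: starting from the result so far (288.15 mm²), the r=10.5 cylinder at (0, 15.5) partially overlaps it — only the 17.08 mm² overlap (of its 344.14 mm²) is removed, clipping the outline — area = 271.07 mm². Checking containment: at z = 18 the cross-section extends beyond the z = 5.25 cross-section by about 192.00 mm².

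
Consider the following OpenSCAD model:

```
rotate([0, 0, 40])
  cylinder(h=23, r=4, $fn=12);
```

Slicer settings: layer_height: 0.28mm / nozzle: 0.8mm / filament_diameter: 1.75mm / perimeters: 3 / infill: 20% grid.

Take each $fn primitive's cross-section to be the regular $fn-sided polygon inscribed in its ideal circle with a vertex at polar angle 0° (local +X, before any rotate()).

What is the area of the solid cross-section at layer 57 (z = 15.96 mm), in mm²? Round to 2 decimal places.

48.00 mm²

At z = 15.96 mm: the r=4 cylinder contributes a regular 12-gon of circumradius 4 (area = (12/2)·4.000²·sin(360°/12) = 48.00 mm²); (whole slice rotated 40° about Z — lengths, areas and connectivity unchanged). Overall, the cross-section is a single solid region. Net area = 48.00 mm².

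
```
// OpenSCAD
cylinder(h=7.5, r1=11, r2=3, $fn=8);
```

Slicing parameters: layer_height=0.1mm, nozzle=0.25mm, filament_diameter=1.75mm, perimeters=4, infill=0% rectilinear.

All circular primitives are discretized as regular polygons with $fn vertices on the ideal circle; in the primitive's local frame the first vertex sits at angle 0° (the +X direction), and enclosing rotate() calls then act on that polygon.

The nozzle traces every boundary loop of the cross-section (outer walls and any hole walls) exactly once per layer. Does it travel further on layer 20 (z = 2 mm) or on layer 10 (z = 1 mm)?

layer 10 (z = 1 mm)

Layer 20 (z = 2): the cone (r1=11→r2=3) has section circumradius 8.867 here — a regular 8-gon (perimeter = 2·8·8.867·sin(180°/8) = 54.29 mm). So its perimeter = 54.29 mm. Layer 10 (z = 1): the cone contributes a regular 8-gon of circumradius 9.933 (interpolated between r1=11 and r2=3 at t=0.133) (perimeter = 2·8·9.933·sin(180°/8) = 60.82 mm). So its perimeter = 60.82 mm. Layer 10 is larger (60.82 vs 54.29 mm).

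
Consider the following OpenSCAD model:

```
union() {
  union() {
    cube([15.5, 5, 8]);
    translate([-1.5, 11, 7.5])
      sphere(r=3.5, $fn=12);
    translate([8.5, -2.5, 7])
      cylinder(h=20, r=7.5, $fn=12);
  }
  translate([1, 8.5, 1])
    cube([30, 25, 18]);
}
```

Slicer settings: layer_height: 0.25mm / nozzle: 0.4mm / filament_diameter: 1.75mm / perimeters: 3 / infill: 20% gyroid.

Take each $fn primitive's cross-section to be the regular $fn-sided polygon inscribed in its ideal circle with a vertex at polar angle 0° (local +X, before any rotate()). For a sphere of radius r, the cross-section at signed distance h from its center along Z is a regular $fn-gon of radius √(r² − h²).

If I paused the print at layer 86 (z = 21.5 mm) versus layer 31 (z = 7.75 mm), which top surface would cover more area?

Layer 86 (z = 21.5): the cube is absent (z outside [0, 8]); the sphere at (-1.5, 11) does not reach this height (|z−center|=14.000 > r=3.5); the cylinder at (8.5, -2.5): section is a regular 12-gon, circumradius r=7.5 (area = (12/2)·7.500²·sin(360°/12) = 168.75 mm²); Taking the union: only the r=7.5 cylinder at (8.5, -2.5) is present, so the union is just that shape — area = 168.75 mm²; the cube at (1, 8.5) does not reach this height (z outside [1, 19]); Combining (union): only the result so far is present, so the union is just that shape — area = 168.75 mm². So its area = 168.75 mm². Layer 31 (z = 7.75): the 15.5×5 cube contributes its full rectangle (area 77.50 mm²); the r=3.5 sphere at (-1.5, 11) contributes a regular 12-gon of circumradius √(3.5²−0.25²) = 3.491 (area = (12/2)·3.491²·sin(360°/12) = 36.56 mm²); the r=7.5 cylinder at (8.5, -2.5) gives a regular 12-gon of circumradius 7.5 (constant along its height) (area = (12/2)·7.500²·sin(360°/12) = 168.75 mm²); Combining (union): the regions partially overlap — summed areas 282.81 mm² minus the doubly-counted overlap 48.55 mm² gives 234.26 mm² — area = 234.26 mm²; the 30×25 cube at (1, 8.5) contributes its full rectangle (area 750.00 mm²); Taking the union: the regions partially overlap — summed areas 984.26 mm² minus the doubly-counted overlap 2.92 mm² gives 981.35 mm² — area = 981.35 mm². So its area = 981.35 mm². Layer 31 is larger (981.35 vs 168.75 mm²).

layer 31 (z = 7.75 mm)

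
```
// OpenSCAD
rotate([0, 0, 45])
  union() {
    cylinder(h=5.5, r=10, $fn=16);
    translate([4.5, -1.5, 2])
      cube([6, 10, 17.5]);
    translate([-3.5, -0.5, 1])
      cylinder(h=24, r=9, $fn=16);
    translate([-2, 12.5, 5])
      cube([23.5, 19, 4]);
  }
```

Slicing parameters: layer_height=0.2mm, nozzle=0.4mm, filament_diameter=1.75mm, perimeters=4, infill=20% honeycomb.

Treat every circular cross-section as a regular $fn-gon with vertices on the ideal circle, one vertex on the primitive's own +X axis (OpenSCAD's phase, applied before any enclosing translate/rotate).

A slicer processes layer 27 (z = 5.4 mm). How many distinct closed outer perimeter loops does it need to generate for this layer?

2

At z = 5.4 mm: the r=10 cylinder contributes a regular 16-gon of circumradius 10; the 6×10 cube at (4.5, -1.5) contributes its full rectangle; the cylinder at (-3.5, -0.5): section is a regular 16-gon, circumradius r=9; the 23.5×19 cube at (-2, 12.5) contributes its full rectangle; Merging all regions: the regions partially overlap (shared area 250.12 mm²), so overlapping operands fuse into one piece — 2 connected regions; (whole slice rotated 45° about Z — lengths, areas and connectivity unchanged). The result has 2 disconnected regions.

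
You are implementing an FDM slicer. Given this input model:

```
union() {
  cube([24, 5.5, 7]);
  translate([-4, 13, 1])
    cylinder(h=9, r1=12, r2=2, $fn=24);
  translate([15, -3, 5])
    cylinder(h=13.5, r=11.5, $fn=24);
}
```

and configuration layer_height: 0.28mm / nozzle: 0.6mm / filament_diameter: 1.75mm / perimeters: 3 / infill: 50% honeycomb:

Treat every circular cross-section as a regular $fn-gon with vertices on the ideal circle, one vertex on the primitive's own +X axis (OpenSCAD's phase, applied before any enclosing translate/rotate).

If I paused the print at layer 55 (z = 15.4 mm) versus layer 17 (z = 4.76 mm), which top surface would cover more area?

Layer 55 (z = 15.4): the cube is absent (z outside [0, 7]); the cone at (-4, 13) is not intersected at this z (z outside [1, 10]); the r=11.5 cylinder at (15, -3) contributes a regular 24-gon of circumradius 11.5 (area = (24/2)·11.500²·sin(360°/24) = 410.75 mm²); Combining (union): only the r=11.5 cylinder at (15, -3) is present, so the union is just that shape — area = 410.75 mm². So its area = 410.75 mm². Layer 17 (z = 4.76): the 24×5.5 cube contributes its full rectangle (area 132.00 mm²); the cone at (-4, 13) (r1=12→r2=2) has section circumradius 7.822 here — a regular 24-gon (area = (24/2)·7.822²·sin(360°/24) = 190.04 mm²); the cylinder at (15, -3) is absent (z outside [5, 18.5]); Merging all regions: the 2 present regions are separate (no shared area or edge), so areas and boundary lengths simply add and each stays a separate island — area = 322.04 mm². So its area = 322.04 mm². Layer 55 is larger (410.75 vs 322.04 mm²).

layer 55 (z = 15.4 mm)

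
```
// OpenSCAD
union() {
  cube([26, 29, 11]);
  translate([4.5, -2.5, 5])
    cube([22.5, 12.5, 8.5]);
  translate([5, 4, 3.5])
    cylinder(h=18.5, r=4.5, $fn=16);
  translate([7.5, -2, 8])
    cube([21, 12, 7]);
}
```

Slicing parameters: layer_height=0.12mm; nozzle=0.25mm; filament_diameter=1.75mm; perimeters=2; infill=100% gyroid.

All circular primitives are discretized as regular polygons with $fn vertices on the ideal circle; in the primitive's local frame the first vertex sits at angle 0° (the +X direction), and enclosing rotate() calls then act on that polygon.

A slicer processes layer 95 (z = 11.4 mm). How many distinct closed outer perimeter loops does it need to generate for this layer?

1

At z = 11.4 mm: the cube does not reach this height (z outside [0, 11]); the cube at (4.5, -2.5) is present — its section is the full 22.5×12.5 rectangle; the r=4.5 cylinder at (5, 4) gives a regular 16-gon of circumradius 4.5 (constant along its height); the cube at (7.5, -2) is present — its section is the full 21×12 rectangle; Merging all regions: the regions partially overlap (shared area 269.45 mm²), so overlapping operands fuse into one piece — 1 connected region. The result has 1 disconnected region.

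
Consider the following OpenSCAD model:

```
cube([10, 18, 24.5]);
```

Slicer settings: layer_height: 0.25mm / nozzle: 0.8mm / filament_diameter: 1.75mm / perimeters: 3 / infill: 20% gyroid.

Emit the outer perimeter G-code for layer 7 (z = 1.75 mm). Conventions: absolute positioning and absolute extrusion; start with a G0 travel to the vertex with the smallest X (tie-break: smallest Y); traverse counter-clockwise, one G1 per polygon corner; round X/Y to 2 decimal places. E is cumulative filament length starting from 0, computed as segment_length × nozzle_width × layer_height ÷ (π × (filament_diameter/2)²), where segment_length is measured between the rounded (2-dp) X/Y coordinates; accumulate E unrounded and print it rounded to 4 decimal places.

At z = 1.75 mm: the 10×18 cube contributes its full rectangle. The outline is a single polygon with 4 vertices. Extrusion per mm of travel: 0.8 × 0.25 / (π × 0.875²) = 0.083150. Accumulating E over each segment gives final E = 4.6564.

G0 X0.00 Y0.00 Z1.75
G1 X10.00 Y0.00 E0.8315
G1 X10.00 Y18.00 E2.3282
G1 X0.00 Y18.00 E3.1597
G1 X0.00 Y0.00 E4.6564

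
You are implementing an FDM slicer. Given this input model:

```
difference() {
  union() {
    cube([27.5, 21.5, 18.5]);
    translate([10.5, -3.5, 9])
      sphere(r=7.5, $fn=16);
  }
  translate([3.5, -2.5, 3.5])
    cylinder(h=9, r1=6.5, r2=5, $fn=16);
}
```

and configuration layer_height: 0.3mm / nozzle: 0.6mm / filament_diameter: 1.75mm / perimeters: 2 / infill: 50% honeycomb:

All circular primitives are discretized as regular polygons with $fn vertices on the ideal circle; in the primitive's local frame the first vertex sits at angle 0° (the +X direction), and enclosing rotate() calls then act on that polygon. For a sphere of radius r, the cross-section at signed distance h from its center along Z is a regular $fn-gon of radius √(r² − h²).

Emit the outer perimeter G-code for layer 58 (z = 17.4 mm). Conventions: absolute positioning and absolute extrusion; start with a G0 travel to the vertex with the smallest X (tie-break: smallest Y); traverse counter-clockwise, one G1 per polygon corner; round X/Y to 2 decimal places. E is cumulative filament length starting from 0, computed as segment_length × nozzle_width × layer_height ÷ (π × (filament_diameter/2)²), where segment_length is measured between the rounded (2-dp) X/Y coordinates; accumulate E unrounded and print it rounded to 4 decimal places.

G0 X0.00 Y0.00 Z17.40
G1 X27.50 Y0.00 E2.0580
G1 X27.50 Y21.50 E3.6669
G1 X0.00 Y21.50 E5.7249
G1 X0.00 Y0.00 E7.3339

At z = 17.4 mm: the 27.5×21.5 cube contributes its full rectangle; the sphere at (10.5, -3.5) is absent (|z−center|=8.400 > r=7.5); Combining (union): only the 27.5×21.5 cube is present, so the union is just that shape — 1 connected region; the cone at (3.5, -2.5) does not reach this height (z outside [3.5, 12.5]); Subtracting the remaining from the first: none of the subtracted shapes is present at this height, so that combined region is unchanged — 1 connected region. The outline is a single polygon with 4 vertices. Extrusion per mm of travel: 0.6 × 0.3 / (π × 0.875²) = 0.074835. Accumulating E over each segment gives final E = 7.3339.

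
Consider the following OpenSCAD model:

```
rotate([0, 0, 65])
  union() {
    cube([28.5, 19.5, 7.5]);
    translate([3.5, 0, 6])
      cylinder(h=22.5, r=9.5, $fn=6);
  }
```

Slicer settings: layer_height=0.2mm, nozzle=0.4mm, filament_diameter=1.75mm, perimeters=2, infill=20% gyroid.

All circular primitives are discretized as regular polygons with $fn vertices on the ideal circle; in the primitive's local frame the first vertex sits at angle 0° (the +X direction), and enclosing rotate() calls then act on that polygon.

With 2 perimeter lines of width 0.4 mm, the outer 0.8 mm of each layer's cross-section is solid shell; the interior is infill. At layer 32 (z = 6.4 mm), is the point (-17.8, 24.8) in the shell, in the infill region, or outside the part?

outside

At z = 6.4 mm: the cube is present — its section is the full 28.5×19.5 rectangle; the r=9.5 cylinder at (3.5, 0) contributes a regular 6-gon of circumradius 9.5; Combining (union): the regions partially overlap (shared area 87.41 mm²), so overlapping operands fuse into one piece — 1 connected region; (whole slice rotated 65° about Z — lengths, areas and connectivity unchanged). Overall, the cross-section is a single solid region. Undo the 65° rotation: the query point maps to (14.954, 26.613) in the un-rotated model frame. The nearest boundary edge runs (0.00, 19.50)→(28.50, 19.50); distance from the point to it = 7.11 mm. The point is not inside any of the regions above, so it lies outside the cross-section (7.11 mm from the nearest boundary).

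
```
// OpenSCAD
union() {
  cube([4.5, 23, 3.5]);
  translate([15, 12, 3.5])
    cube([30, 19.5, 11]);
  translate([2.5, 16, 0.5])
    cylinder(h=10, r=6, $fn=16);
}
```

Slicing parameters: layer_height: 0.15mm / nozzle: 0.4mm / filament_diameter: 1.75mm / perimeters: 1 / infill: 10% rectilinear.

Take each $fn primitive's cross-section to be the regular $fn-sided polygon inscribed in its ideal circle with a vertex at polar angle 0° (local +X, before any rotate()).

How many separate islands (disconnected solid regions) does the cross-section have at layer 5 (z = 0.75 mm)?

At z = 0.75 mm: the cube is present — its section is the full 4.5×23 rectangle; the cube at (15, 12) does not reach this height (z outside [3.5, 14.5]); the r=6 cylinder at (2.5, 16) contributes a regular 16-gon of circumradius 6; Taking the union: the regions partially overlap (shared area 51.94 mm²), so overlapping operands fuse into one piece — 1 connected region. Overall, the cross-section is a single solid region. Island count = 1.

1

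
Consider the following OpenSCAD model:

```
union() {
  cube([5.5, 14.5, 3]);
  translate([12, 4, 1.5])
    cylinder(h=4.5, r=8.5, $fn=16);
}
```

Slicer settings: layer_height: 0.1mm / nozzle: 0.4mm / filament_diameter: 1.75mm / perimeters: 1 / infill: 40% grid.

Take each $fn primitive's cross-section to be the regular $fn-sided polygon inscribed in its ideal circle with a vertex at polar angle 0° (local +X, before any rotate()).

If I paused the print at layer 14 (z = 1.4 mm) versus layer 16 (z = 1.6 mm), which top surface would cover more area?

layer 16 (z = 1.6 mm)

Layer 14 (z = 1.4): the 5.5×14.5 cube contributes its full rectangle (area 79.75 mm²); the cylinder at (12, 4) does not reach this height (z outside [1.5, 6]); Combining (union): only the 5.5×14.5 cube is present, so the union is just that shape — area = 79.75 mm². So its area = 79.75 mm². Layer 16 (z = 1.6): the cube is present — its section is the full 5.5×14.5 rectangle (area 79.75 mm²); the cylinder at (12, 4): section is a regular 16-gon, circumradius r=8.5 (area = (16/2)·8.500²·sin(360°/16) = 221.19 mm²); Combining (union): the regions partially overlap — summed areas 300.94 mm² minus the doubly-counted overlap 13.10 mm² gives 287.84 mm² — area = 287.84 mm². So its area = 287.84 mm². Layer 16 is larger (287.84 vs 79.75 mm²).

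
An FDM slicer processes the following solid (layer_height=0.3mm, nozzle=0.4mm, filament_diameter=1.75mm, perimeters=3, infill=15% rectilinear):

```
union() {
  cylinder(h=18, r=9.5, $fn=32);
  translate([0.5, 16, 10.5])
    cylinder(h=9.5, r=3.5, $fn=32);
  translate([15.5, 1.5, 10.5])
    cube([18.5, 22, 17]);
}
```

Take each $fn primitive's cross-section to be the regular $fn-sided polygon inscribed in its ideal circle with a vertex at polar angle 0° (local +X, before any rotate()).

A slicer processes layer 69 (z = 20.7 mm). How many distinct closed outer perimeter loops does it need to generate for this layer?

At z = 20.7 mm: the cylinder is absent (z outside [0, 18]); the cylinder at (0.5, 16) does not reach this height (z outside [10.5, 20]); the 18.5×22 cube at (15.5, 1.5) contributes its full rectangle; Taking the union: only the 18.5×22 cube at (15.5, 1.5) is present, so the union is just that shape — 1 connected region. The result has 1 disconnected region.

1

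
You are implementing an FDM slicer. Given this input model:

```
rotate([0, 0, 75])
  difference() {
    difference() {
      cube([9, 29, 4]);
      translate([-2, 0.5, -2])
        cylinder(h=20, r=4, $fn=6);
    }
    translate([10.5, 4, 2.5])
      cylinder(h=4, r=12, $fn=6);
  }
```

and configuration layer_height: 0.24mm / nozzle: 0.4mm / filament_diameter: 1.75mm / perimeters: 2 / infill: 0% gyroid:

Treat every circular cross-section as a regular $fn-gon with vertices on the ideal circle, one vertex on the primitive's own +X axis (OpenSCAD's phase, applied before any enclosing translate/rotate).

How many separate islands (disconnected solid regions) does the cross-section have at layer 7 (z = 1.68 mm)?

1

At z = 1.68 mm: the cube is present — its section is the full 9×29 rectangle; the r=4 cylinder at (-2, 0.5) contributes a regular 6-gon of circumradius 4; After the difference (first − rest): starting from the 9×29 cube, the r=4 cylinder at (-2, 0.5) partially overlaps it — only the 4.39 mm² overlap (of its 41.57 mm²) is removed, clipping the outline — 1 connected region; the cylinder at (10.5, 4) does not reach this height (z outside [2.5, 6.5]); Subtracting the remaining from the first: none of the subtracted shapes is present at this height, so the result so far is unchanged — 1 connected region; (rotated 75° about Z; rotation is an isometry so areas/perimeters/island counts are preserved). Overall, the cross-section is a single solid region. Island count = 1.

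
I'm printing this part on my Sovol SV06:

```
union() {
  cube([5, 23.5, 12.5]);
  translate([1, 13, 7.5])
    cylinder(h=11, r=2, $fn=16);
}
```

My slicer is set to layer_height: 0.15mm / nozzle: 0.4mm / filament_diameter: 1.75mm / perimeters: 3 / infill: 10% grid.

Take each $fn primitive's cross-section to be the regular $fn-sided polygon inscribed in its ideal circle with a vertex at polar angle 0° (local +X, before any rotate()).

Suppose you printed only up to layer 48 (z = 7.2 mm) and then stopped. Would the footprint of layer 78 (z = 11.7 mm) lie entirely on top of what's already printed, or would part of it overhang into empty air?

part overhangs

Compare the two slices. At z = 7.2: the 5×23.5 cube contributes its full rectangle (area 117.50 mm²); the cylinder at (1, 13) is not intersected at this z (z outside [7.5, 18.5]); Combining (union): only the 5×23.5 cube is present, so the union is just that shape — area = 117.50 mm². At z = 11.7: the cube is present — its section is the full 5×23.5 rectangle (area 117.50 mm²); the cylinder at (1, 13): section is a regular 16-gon, circumradius r=2 (area = (16/2)·2.000²·sin(360°/16) = 12.25 mm²); Merging all regions: the regions partially overlap — summed areas 129.75 mm² minus the doubly-counted overlap 9.90 mm² gives 119.85 mm² — area = 119.85 mm². Checking containment: at z = 11.7 the cross-section extends beyond the z = 7.2 cross-section by about 2.35 mm².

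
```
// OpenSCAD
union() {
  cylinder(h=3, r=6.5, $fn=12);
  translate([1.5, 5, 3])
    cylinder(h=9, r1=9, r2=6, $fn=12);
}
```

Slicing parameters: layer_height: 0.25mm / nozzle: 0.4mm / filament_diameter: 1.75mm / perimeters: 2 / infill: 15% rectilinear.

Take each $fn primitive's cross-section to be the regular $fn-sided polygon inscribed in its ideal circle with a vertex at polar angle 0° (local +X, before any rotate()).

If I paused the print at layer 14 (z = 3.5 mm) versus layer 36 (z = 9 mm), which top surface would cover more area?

Layer 14 (z = 3.5): the cylinder is not intersected at this z (z outside [0, 3]); the cone at (1.5, 5): at t=0.056 of its height the radius interpolates to r₁+(r₂−r₁)t = 8.833, giving a regular 12-gon of that circumradius (area = (12/2)·8.833²·sin(360°/12) = 234.08 mm²); Combining (union): only the cone at (1.5, 5) is present, so the union is just that shape — area = 234.08 mm². So its area = 234.08 mm². Layer 36 (z = 9): the cylinder is not intersected at this z (z outside [0, 3]); the cone at (1.5, 5): at t=0.667 of its height the radius interpolates to r₁+(r₂−r₁)t = 7.000, giving a regular 12-gon of that circumradius (area = (12/2)·7.000²·sin(360°/12) = 147.00 mm²); Combining (union): only the cone at (1.5, 5) is present, so the union is just that shape — area = 147.00 mm². So its area = 147.00 mm². Layer 14 is larger (234.08 vs 147.00 mm²).

layer 14 (z = 3.5 mm)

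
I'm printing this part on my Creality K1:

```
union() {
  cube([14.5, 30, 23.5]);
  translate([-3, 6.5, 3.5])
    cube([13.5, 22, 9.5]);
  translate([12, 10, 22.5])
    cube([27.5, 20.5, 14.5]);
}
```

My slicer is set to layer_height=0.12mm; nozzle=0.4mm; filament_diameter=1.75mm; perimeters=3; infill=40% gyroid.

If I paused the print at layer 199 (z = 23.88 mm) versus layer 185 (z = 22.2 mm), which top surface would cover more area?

Layer 199 (z = 23.88): the cube is not intersected at this z (z outside [0, 23.5]); the cube at (-3, 6.5) is absent (z outside [3.5, 13]); the cube at (12, 10) is present — its section is the full 27.5×20.5 rectangle (area 563.75 mm²); Merging all regions: only the 27.5×20.5 cube at (12, 10) is present, so the union is just that shape — area = 563.75 mm². So its area = 563.75 mm². Layer 185 (z = 22.2): the cube is present — its section is the full 14.5×30 rectangle (area 435.00 mm²); the cube at (-3, 6.5) is absent (z outside [3.5, 13]); the cube at (12, 10) is not intersected at this z (z outside [22.5, 37]); Merging all regions: only the 14.5×30 cube is present, so the union is just that shape — area = 435.00 mm². So its area = 435.00 mm². Layer 199 is larger (563.75 vs 435.00 mm²).

layer 199 (z = 23.88 mm)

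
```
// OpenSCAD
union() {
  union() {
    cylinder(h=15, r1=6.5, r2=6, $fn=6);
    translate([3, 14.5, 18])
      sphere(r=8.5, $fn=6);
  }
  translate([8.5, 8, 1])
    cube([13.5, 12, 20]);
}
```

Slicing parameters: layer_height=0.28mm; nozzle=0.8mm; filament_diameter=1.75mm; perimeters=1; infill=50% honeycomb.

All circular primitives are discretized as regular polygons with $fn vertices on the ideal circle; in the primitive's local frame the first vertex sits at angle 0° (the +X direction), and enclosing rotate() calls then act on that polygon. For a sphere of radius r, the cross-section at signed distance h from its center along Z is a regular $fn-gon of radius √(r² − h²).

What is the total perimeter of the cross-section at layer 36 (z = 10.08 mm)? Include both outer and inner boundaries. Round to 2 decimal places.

106.50 mm

At z = 10.08 mm: the cone contributes a regular 6-gon of circumradius 6.164 (interpolated between r1=6.5 and r2=6 at t=0.672) (perimeter = 2·6·6.164·sin(180°/6) = 36.98 mm); the r=8.5 sphere at (3, 14.5) slices to a regular 6-gon of circumradius 3.086 (√(r²−h²) with h=7.92 from center) (perimeter = 2·6·3.086·sin(180°/6) = 18.52 mm); Combining (union): the 2 present regions are separate (no shared area or edge), so areas and boundary lengths simply add and each stays a separate island — boundary = 55.50 mm; the cube at (8.5, 8) (footprint 13.5×12) is included at this height (perimeter 51.00 mm); Combining (union): the 2 present regions are separate (no shared area or edge), so areas and boundary lengths simply add and each stays a separate island — boundary = 106.50 mm. Overall, the cross-section has 3 separate islands. Total boundary length (outer) = 106.50 mm.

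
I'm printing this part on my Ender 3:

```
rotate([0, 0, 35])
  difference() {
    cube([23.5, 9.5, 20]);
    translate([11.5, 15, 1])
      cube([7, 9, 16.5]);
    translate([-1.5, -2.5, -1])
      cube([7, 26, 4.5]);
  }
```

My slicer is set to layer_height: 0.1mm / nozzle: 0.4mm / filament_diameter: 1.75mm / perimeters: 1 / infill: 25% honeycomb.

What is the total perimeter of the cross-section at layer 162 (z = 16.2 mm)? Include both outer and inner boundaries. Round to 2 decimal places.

At z = 16.2 mm: the cube (footprint 23.5×9.5) is included at this height (perimeter 66.00 mm); the 7×9 cube at (11.5, 15) contributes its full rectangle (perimeter 32.00 mm); the cube at (-1.5, -2.5) does not reach this height (z outside [-1, 3.5]); After the difference (first − rest): starting from the 23.5×9.5 cube, the 7×9 cube at (11.5, 15) misses the remaining region (no effect) — boundary = 66.00 mm; (rotated 35° about Z; rotation is an isometry so areas/perimeters/island counts are preserved). Overall, the cross-section is a single solid region. Total boundary length (outer) = 66.00 mm.

66.00 mm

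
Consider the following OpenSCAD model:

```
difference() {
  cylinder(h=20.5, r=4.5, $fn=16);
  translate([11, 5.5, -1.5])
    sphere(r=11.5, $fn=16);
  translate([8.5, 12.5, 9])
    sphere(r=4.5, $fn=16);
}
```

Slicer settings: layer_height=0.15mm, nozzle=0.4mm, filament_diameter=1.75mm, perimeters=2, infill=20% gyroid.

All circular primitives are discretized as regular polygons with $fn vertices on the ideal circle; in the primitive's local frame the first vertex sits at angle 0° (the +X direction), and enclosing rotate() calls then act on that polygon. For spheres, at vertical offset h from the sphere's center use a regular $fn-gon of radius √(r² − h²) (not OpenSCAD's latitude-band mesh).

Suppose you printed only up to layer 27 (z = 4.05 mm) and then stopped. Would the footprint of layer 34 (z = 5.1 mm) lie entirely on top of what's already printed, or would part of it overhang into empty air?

Compare the two slices. At z = 4.05: the r=4.5 cylinder contributes a regular 16-gon of circumradius 4.5 (area = (16/2)·4.500²·sin(360°/16) = 61.99 mm²); the r=11.5 sphere at (11, 5.5) contributes a regular 16-gon of circumradius √(11.5²−5.55²) = 10.072 (area = (16/2)·10.072²·sin(360°/16) = 310.58 mm²); the sphere at (8.5, 12.5) does not reach this height (|z−center|=4.950 > r=4.5); After the difference (first − rest): starting from the r=4.5 cylinder (61.99 mm²), the r=11.5 sphere at (11, 5.5) partially overlaps it — only the 9.56 mm² overlap (of its 310.58 mm²) is removed, clipping the outline — area = 52.43 mm². At z = 5.1: the r=4.5 cylinder gives a regular 16-gon of circumradius 4.5 (constant along its height) (area = (16/2)·4.500²·sin(360°/16) = 61.99 mm²); the r=11.5 sphere at (11, 5.5) contributes a regular 16-gon of circumradius √(11.5²−6.6²) = 9.418 (area = (16/2)·9.418²·sin(360°/16) = 271.52 mm²); the r=4.5 sphere at (8.5, 12.5) slices to a regular 16-gon of circumradius 2.245 (√(r²−h²) with h=3.9 from center) (area = (16/2)·2.245²·sin(360°/16) = 15.43 mm²); After the difference (first − rest): starting from the r=4.5 cylinder (61.99 mm²), the r=11.5 sphere at (11, 5.5) partially overlaps it — only the 5.46 mm² overlap (of its 271.52 mm²) is removed, clipping the outline; the r=4.5 sphere at (8.5, 12.5) misses the remaining region (no effect) — area = 56.53 mm². Checking containment: at z = 5.1 the cross-section extends beyond the z = 4.05 cross-section by about 4.10 mm².

part overhangs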